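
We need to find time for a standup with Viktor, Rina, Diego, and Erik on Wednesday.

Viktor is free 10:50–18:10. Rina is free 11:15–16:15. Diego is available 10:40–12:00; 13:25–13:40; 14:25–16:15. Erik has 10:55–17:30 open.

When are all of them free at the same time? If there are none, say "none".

Viktor ∩ Rina: 11:15-16:15.
Viktor ∩ Rina ∩ Diego: 11:15-12:00, 13:25-13:40, 14:25-16:15.
Viktor ∩ Rina ∩ Diego ∩ Erik: 11:15-12:00, 13:25-13:40, 14:25-16:15.

11:15-12:00, 13:25-13:40, 14:25-16:15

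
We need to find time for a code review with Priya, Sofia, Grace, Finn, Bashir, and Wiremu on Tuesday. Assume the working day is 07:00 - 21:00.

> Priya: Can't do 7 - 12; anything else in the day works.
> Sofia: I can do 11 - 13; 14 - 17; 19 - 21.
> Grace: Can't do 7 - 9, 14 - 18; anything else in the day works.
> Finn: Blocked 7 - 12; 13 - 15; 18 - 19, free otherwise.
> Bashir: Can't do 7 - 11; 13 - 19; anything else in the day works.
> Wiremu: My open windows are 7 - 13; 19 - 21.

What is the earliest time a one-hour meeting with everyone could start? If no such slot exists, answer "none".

Priya free: 12:00-21:00 (invert busy blocks within the working day).
Sofia free: 11:00-13:00, 14:00-17:00, 19:00-21:00.
Grace free: 09:00-14:00, 18:00-21:00 (invert busy blocks within the working day).
Finn free: 12:00-13:00, 15:00-18:00, 19:00-21:00 (invert busy blocks within the working day).
Bashir free: 11:00-13:00, 19:00-21:00 (invert busy blocks within the working day).
Wiremu free: 07:00-13:00, 19:00-21:00.
Priya ∩ Sofia: 12:00-13:00, 14:00-17:00, 19:00-21:00.
Priya ∩ Sofia ∩ Grace: 12:00-13:00, 19:00-21:00.
Priya ∩ Sofia ∩ Grace ∩ Finn: 12:00-13:00, 19:00-21:00.
Priya ∩ Sofia ∩ Grace ∩ Finn ∩ Bashir: 12:00-13:00, 19:00-21:00.
Priya ∩ Sofia ∩ Grace ∩ Finn ∩ Bashir ∩ Wiremu: 12:00-13:00, 19:00-21:00.
The first common window of at least 60 minutes is 12:00-13:00, so the earliest start is 12:00.

12:00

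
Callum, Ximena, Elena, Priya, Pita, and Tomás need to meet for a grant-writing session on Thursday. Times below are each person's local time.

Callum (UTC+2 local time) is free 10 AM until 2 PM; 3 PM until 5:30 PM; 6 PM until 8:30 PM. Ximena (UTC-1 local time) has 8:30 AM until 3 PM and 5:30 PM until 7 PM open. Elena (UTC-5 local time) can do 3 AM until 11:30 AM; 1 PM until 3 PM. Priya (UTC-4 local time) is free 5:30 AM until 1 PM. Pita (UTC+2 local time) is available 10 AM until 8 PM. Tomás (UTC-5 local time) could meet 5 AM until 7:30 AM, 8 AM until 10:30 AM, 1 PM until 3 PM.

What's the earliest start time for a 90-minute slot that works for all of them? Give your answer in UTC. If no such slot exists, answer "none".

Callum in UTC: 08:00-12:00, 13:00-15:30, 16:00-18:30 (subtract 2h to convert from UTC+2).
Ximena in UTC: 09:30-16:00, 18:30-20:00 (add 1h to convert from UTC-1).
Elena in UTC: 08:00-16:30, 18:00-20:00 (add 5h to convert from UTC-5).
Priya in UTC: 09:30-17:00 (add 4h to convert from UTC-4).
Pita in UTC: 08:00-18:00 (subtract 2h to convert from UTC+2).
Tomás in UTC: 10:00-12:30, 13:00-15:30, 18:00-20:00 (add 5h to convert from UTC-5).
Callum ∩ Ximena: 09:30-12:00, 13:00-15:30.
Callum ∩ Ximena ∩ Elena: 09:30-12:00, 13:00-15:30.
Callum ∩ Ximena ∩ Elena ∩ Priya: 09:30-12:00, 13:00-15:30.
Callum ∩ Ximena ∩ Elena ∩ Priya ∩ Pita: 09:30-12:00, 13:00-15:30.
Callum ∩ Ximena ∩ Elena ∩ Priya ∩ Pita ∩ Tomás: 10:00-12:00, 13:00-15:30.
Those are the intersection windows.
The first common window of at least 90 minutes is 10:00-12:00, so the earliest start is 10:00.

10:00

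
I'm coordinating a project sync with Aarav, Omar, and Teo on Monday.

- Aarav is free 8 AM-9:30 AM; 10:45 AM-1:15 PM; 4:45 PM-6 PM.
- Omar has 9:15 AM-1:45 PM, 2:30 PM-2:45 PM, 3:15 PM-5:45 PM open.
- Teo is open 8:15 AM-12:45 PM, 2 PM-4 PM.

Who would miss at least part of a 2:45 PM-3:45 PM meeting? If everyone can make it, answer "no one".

Aarav: not fully free for 14:45-15:45. Omar: not fully free for 14:45-15:45. Teo: free for 14:45-15:45.

Aarav, Omar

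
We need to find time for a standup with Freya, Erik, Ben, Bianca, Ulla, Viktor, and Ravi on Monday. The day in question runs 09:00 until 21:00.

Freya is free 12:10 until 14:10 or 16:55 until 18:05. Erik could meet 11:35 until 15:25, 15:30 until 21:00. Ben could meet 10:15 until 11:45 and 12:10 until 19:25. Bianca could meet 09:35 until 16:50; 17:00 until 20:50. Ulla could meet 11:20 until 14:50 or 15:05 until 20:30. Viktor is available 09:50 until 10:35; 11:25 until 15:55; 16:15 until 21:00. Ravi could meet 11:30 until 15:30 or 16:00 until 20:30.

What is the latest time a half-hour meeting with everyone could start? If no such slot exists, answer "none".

17:35

Freya ∩ Erik: 12:10-14:10, 16:55-18:05.
Freya ∩ Erik ∩ Ben: 12:10-14:10, 16:55-18:05.
Freya ∩ Erik ∩ Ben ∩ Bianca: 12:10-14:10, 17:00-18:05.
Freya ∩ Erik ∩ Ben ∩ Bianca ∩ Ulla: 12:10-14:10, 17:00-18:05.
Freya ∩ Erik ∩ Ben ∩ Bianca ∩ Ulla ∩ Viktor: 12:10-14:10, 17:00-18:05.
Freya ∩ Erik ∩ Ben ∩ Bianca ∩ Ulla ∩ Viktor ∩ Ravi: 12:10-14:10, 17:00-18:05.
The last common window of at least 30 minutes is 17:00-18:05; a 30-minute meeting can start as late as 17:35 and still end by 18:05.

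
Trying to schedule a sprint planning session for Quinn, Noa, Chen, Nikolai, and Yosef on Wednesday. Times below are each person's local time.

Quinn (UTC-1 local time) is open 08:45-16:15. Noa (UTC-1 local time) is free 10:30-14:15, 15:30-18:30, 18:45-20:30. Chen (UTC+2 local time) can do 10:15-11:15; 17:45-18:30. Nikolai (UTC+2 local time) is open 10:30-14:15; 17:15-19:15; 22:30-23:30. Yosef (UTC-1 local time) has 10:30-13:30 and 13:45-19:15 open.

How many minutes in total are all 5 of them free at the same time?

0

Quinn in UTC: 09:45-17:15 (add 1h to convert from UTC-1).
Noa in UTC: 11:30-15:15, 16:30-19:30, 19:45-21:30 (add 1h to convert from UTC-1).
Chen in UTC: 08:15-09:15, 15:45-16:30 (subtract 2h to convert from UTC+2).
Nikolai in UTC: 08:30-12:15, 15:15-17:15, 20:30-21:30 (subtract 2h to convert from UTC+2).
Yosef in UTC: 11:30-14:30, 14:45-20:15 (add 1h to convert from UTC-1).
Quinn ∩ Noa: 11:30-15:15, 16:30-17:15.
Quinn ∩ Noa ∩ Chen: ∅.
Quinn ∩ Noa ∩ Chen ∩ Nikolai: ∅.
Quinn ∩ Noa ∩ Chen ∩ Nikolai ∩ Yosef: ∅.
There is no time when everyone is free.
There is no common window, so the total is 0 minutes.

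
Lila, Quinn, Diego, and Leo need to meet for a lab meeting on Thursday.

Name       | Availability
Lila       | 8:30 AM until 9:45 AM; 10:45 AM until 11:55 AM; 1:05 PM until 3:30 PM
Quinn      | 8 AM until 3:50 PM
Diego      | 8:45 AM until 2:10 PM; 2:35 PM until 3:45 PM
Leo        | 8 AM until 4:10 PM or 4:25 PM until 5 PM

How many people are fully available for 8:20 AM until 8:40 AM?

Quinn and Leo can make the full 08:20-08:40 slot — that's 2.

2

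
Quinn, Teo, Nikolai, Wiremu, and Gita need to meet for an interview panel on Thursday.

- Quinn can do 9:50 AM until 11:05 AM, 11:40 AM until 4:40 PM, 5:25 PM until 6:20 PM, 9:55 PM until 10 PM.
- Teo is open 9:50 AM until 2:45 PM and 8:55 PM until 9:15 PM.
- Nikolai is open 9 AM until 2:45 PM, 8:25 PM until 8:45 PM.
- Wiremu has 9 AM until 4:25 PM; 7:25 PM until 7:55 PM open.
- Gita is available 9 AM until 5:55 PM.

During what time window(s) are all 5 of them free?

09:50-11:05, 11:40-14:45

Quinn ∩ Teo: 09:50-11:05, 11:40-14:45.
Quinn ∩ Teo ∩ Nikolai: 09:50-11:05, 11:40-14:45.
Quinn ∩ Teo ∩ Nikolai ∩ Wiremu: 09:50-11:05, 11:40-14:45.
Quinn ∩ Teo ∩ Nikolai ∩ Wiremu ∩ Gita: 09:50-11:05, 11:40-14:45.
So the common availability across everyone is 09:50-11:05, 11:40-14:45.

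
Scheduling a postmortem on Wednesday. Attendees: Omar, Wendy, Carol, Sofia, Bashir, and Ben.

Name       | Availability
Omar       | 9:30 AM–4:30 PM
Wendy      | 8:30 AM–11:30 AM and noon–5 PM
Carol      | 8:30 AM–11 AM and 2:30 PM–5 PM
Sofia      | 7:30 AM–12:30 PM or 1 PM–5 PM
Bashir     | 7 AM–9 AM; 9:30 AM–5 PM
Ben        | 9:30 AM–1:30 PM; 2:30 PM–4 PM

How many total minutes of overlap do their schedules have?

Omar ∩ Wendy: 09:30-11:30, 12:00-16:30.
Omar ∩ Wendy ∩ Carol: 09:30-11:00, 14:30-16:30.
Omar ∩ Wendy ∩ Carol ∩ Sofia: 09:30-11:00, 14:30-16:30.
Omar ∩ Wendy ∩ Carol ∩ Sofia ∩ Bashir: 09:30-11:00, 14:30-16:30.
Omar ∩ Wendy ∩ Carol ∩ Sofia ∩ Bashir ∩ Ben: 09:30-11:00, 14:30-16:00.
Summing the common windows: 90 + 90 = 180 minutes.

180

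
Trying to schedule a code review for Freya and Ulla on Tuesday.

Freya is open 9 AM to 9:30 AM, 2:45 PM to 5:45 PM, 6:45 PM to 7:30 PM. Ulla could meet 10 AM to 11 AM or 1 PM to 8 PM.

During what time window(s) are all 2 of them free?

14:45-17:45, 18:45-19:30

Freya ∩ Ulla: 14:45-17:45, 18:45-19:30.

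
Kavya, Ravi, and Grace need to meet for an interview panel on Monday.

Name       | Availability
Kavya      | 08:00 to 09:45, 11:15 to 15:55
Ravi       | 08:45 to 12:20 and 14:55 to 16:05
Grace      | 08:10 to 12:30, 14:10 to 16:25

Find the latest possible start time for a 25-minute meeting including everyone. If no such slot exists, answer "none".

15:30

Kavya ∩ Ravi: 08:45-09:45, 11:15-12:20, 14:55-15:55.
Kavya ∩ Ravi ∩ Grace: 08:45-09:45, 11:15-12:20, 14:55-15:55.
Those are the intersection windows.
The last common window of at least 25 minutes is 14:55-15:55; a 25-minute meeting can start as late as 15:30 and still end by 15:55.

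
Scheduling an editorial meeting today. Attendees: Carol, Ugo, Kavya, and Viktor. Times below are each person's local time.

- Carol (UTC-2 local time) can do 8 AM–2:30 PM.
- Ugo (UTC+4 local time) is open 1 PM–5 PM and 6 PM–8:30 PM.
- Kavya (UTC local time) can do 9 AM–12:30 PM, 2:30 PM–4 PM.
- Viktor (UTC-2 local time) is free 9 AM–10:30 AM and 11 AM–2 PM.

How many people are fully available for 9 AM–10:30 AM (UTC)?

2

Carol in UTC: 10:00-16:30 (add 2h to convert from UTC-2).
Ugo in UTC: 09:00-13:00, 14:00-16:30 (subtract 4h to convert from UTC+4).
Kavya in UTC: 09:00-12:30, 14:30-16:00.
Viktor in UTC: 11:00-12:30, 13:00-16:00 (add 2h to convert from UTC-2).
Ugo and Kavya can make the full 09:00-10:30 slot — that's 2.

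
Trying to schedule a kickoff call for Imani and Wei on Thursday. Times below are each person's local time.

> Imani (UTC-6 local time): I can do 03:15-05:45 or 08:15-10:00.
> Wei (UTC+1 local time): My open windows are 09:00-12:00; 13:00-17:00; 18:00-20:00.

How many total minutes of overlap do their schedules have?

Imani in UTC: 09:15-11:45, 14:15-16:00 (add 6h to convert from UTC-6).
Wei in UTC: 08:00-11:00, 12:00-16:00, 17:00-19:00 (subtract 1h to convert from UTC+1).
Imani ∩ Wei: 09:15-11:00, 14:15-16:00.
Summing the common windows: 105 + 105 = 210 minutes.

210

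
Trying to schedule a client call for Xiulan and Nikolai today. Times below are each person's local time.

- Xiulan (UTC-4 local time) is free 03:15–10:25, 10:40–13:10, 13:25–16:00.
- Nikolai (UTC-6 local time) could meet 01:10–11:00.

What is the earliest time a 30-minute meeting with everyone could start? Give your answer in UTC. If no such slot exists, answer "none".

Xiulan in UTC: 07:15-14:25, 14:40-17:10, 17:25-20:00 (add 4h to convert from UTC-4).
Nikolai in UTC: 07:10-17:00 (add 6h to convert from UTC-6).
Xiulan ∩ Nikolai: 07:15-14:25, 14:40-17:00.
The first common window of at least 30 minutes is 07:15-14:25, so the earliest start is 07:15.

07:15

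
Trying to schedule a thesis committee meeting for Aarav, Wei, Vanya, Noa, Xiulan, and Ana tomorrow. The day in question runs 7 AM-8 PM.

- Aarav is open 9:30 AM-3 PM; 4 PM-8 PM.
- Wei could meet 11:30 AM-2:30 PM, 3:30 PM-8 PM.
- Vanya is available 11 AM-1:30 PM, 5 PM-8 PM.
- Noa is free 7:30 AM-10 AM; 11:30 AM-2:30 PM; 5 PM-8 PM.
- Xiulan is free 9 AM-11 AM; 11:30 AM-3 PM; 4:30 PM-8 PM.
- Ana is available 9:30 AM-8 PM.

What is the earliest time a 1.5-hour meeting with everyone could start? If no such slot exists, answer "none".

11:30

Aarav ∩ Wei: 11:30-14:30, 16:00-20:00.
Aarav ∩ Wei ∩ Vanya: 11:30-13:30, 17:00-20:00.
Aarav ∩ Wei ∩ Vanya ∩ Noa: 11:30-13:30, 17:00-20:00.
Aarav ∩ Wei ∩ Vanya ∩ Noa ∩ Xiulan: 11:30-13:30, 17:00-20:00.
Aarav ∩ Wei ∩ Vanya ∩ Noa ∩ Xiulan ∩ Ana: 11:30-13:30, 17:00-20:00.
The first common window of at least 90 minutes is 11:30-13:30, so the earliest start is 11:30.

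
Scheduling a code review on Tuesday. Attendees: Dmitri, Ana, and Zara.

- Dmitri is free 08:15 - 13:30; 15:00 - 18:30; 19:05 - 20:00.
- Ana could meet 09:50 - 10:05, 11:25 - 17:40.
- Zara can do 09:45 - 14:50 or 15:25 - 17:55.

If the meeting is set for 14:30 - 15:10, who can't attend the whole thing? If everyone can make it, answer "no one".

Dmitri: not fully free for 14:30-15:10. Ana: free for 14:30-15:10. Zara: not fully free for 14:30-15:10.

Dmitri, Zara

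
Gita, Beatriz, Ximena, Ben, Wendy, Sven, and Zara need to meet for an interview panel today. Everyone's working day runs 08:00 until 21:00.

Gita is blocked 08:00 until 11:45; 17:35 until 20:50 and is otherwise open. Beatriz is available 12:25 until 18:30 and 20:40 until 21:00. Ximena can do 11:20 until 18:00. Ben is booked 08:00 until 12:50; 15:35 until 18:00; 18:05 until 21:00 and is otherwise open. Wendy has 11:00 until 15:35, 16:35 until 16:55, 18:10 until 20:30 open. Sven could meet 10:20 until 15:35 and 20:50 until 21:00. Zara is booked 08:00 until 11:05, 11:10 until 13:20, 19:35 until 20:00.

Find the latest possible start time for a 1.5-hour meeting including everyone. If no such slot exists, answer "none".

14:05

Gita free: 11:45-17:35, 20:50-21:00 (invert busy blocks within the working day).
Beatriz free: 12:25-18:30, 20:40-21:00.
Ximena free: 11:20-18:00.
Ben free: 12:50-15:35, 18:00-18:05 (invert busy blocks within the working day).
Wendy free: 11:00-15:35, 16:35-16:55, 18:10-20:30.
Sven free: 10:20-15:35, 20:50-21:00.
Zara free: 11:05-11:10, 13:20-19:35, 20:00-21:00 (invert busy blocks within the working day).
Gita ∩ Beatriz: 12:25-17:35, 20:50-21:00.
Gita ∩ Beatriz ∩ Ximena: 12:25-17:35.
Gita ∩ Beatriz ∩ Ximena ∩ Ben: 12:50-15:35.
Gita ∩ Beatriz ∩ Ximena ∩ Ben ∩ Wendy: 12:50-15:35.
Gita ∩ Beatriz ∩ Ximena ∩ Ben ∩ Wendy ∩ Sven: 12:50-15:35.
Gita ∩ Beatriz ∩ Ximena ∩ Ben ∩ Wendy ∩ Sven ∩ Zara: 13:20-15:35.
So the common availability across everyone is 13:20-15:35.
The last common window of at least 90 minutes is 13:20-15:35; a 90-minute meeting can start as late as 14:05 and still end by 15:35.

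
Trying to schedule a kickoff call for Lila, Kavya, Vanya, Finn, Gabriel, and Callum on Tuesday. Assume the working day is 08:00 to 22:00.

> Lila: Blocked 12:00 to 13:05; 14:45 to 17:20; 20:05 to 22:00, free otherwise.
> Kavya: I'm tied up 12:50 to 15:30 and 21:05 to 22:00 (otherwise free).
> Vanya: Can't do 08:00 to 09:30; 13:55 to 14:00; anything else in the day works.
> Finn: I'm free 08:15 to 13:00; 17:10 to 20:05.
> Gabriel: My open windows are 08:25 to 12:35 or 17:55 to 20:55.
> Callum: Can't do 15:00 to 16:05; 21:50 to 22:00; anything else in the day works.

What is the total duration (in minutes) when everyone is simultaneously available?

280

Lila free: 08:00-12:00, 13:05-14:45, 17:20-20:05 (invert busy blocks within the working day).
Kavya free: 08:00-12:50, 15:30-21:05 (invert busy blocks within the working day).
Vanya free: 09:30-13:55, 14:00-22:00 (invert busy blocks within the working day).
Finn free: 08:15-13:00, 17:10-20:05.
Gabriel free: 08:25-12:35, 17:55-20:55.
Callum free: 08:00-15:00, 16:05-21:50 (invert busy blocks within the working day).
Lila ∩ Kavya: 08:00-12:00, 17:20-20:05.
Lila ∩ Kavya ∩ Vanya: 09:30-12:00, 17:20-20:05.
Lila ∩ Kavya ∩ Vanya ∩ Finn: 09:30-12:00, 17:20-20:05.
Lila ∩ Kavya ∩ Vanya ∩ Finn ∩ Gabriel: 09:30-12:00, 17:55-20:05.
Lila ∩ Kavya ∩ Vanya ∩ Finn ∩ Gabriel ∩ Callum: 09:30-12:00, 17:55-20:05.
Summing the common windows: 150 + 130 = 280 minutes.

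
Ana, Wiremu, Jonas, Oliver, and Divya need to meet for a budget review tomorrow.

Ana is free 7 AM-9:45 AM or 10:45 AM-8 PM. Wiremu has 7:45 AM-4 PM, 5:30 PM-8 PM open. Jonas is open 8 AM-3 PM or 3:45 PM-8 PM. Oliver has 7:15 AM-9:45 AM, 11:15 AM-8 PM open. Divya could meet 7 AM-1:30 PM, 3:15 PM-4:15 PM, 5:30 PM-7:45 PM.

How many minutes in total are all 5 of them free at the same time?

Ana ∩ Wiremu: 07:45-09:45, 10:45-16:00, 17:30-20:00.
Ana ∩ Wiremu ∩ Jonas: 08:00-09:45, 10:45-15:00, 15:45-16:00, 17:30-20:00.
Ana ∩ Wiremu ∩ Jonas ∩ Oliver: 08:00-09:45, 11:15-15:00, 15:45-16:00, 17:30-20:00.
Ana ∩ Wiremu ∩ Jonas ∩ Oliver ∩ Divya: 08:00-09:45, 11:15-13:30, 15:45-16:00, 17:30-19:45.
So the common availability across everyone is 08:00-09:45, 11:15-13:30, 15:45-16:00, 17:30-19:45.
Summing the common windows: 105 + 135 + 15 + 135 = 390 minutes.

390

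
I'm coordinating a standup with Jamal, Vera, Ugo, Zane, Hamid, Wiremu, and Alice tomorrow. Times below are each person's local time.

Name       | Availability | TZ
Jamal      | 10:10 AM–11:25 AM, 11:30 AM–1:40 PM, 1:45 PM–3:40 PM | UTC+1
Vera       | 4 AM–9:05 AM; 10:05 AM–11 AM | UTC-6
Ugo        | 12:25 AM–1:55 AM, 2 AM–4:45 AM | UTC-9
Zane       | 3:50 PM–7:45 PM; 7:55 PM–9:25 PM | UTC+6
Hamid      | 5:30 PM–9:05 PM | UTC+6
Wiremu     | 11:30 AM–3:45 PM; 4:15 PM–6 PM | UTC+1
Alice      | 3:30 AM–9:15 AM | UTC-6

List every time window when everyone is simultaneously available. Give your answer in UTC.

11:30-12:40, 12:45-13:45

Jamal in UTC: 09:10-10:25, 10:30-12:40, 12:45-14:40 (subtract 1h to convert from UTC+1).
Vera in UTC: 10:00-15:05, 16:05-17:00 (add 6h to convert from UTC-6).
Ugo in UTC: 09:25-10:55, 11:00-13:45 (add 9h to convert from UTC-9).
Zane in UTC: 09:50-13:45, 13:55-15:25 (subtract 6h to convert from UTC+6).
Hamid in UTC: 11:30-15:05 (subtract 6h to convert from UTC+6).
Wiremu in UTC: 10:30-14:45, 15:15-17:00 (subtract 1h to convert from UTC+1).
Alice in UTC: 09:30-15:15 (add 6h to convert from UTC-6).
Jamal ∩ Vera: 10:00-10:25, 10:30-12:40, 12:45-14:40.
Jamal ∩ Vera ∩ Ugo: 10:00-10:25, 10:30-10:55, 11:00-12:40, 12:45-13:45.
Jamal ∩ Vera ∩ Ugo ∩ Zane: 10:00-10:25, 10:30-10:55, 11:00-12:40, 12:45-13:45.
Jamal ∩ Vera ∩ Ugo ∩ Zane ∩ Hamid: 11:30-12:40, 12:45-13:45.
Jamal ∩ Vera ∩ Ugo ∩ Zane ∩ Hamid ∩ Wiremu: 11:30-12:40, 12:45-13:45.
Jamal ∩ Vera ∩ Ugo ∩ Zane ∩ Hamid ∩ Wiremu ∩ Alice: 11:30-12:40, 12:45-13:45.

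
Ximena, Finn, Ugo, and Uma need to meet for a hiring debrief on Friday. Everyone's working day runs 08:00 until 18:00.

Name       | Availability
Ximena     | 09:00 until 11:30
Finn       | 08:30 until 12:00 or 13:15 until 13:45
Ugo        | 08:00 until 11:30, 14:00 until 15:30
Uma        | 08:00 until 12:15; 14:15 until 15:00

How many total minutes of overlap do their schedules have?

150

Ximena ∩ Finn: 09:00-11:30.
Ximena ∩ Finn ∩ Ugo: 09:00-11:30.
Ximena ∩ Finn ∩ Ugo ∩ Uma: 09:00-11:30.
That's a single block of 150 minutes.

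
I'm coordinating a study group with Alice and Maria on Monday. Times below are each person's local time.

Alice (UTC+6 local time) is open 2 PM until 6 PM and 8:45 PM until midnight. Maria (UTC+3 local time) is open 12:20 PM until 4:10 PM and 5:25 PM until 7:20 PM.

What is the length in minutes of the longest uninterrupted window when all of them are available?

160

Alice in UTC: 08:00-12:00, 14:45-18:00 (subtract 6h to convert from UTC+6).
Maria in UTC: 09:20-13:10, 14:25-16:20 (subtract 3h to convert from UTC+3).
Alice ∩ Maria: 09:20-12:00, 14:45-16:20.
So the common availability across everyone is 09:20-12:00, 14:45-16:20.
The longest is 09:20-12:00 at 160 minutes.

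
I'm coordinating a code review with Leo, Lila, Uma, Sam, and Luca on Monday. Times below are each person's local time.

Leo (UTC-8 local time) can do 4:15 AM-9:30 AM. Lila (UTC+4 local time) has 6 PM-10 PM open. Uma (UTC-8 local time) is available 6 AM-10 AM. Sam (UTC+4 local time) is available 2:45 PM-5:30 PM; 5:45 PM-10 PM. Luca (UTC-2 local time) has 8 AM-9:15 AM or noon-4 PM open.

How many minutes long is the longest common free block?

210

Leo in UTC: 12:15-17:30 (add 8h to convert from UTC-8).
Lila in UTC: 14:00-18:00 (subtract 4h to convert from UTC+4).
Uma in UTC: 14:00-18:00 (add 8h to convert from UTC-8).
Sam in UTC: 10:45-13:30, 13:45-18:00 (subtract 4h to convert from UTC+4).
Luca in UTC: 10:00-11:15, 14:00-18:00 (add 2h to convert from UTC-2).
Leo ∩ Lila: 14:00-17:30.
Leo ∩ Lila ∩ Uma: 14:00-17:30.
Leo ∩ Lila ∩ Uma ∩ Sam: 14:00-17:30.
Leo ∩ Lila ∩ Uma ∩ Sam ∩ Luca: 14:00-17:30.
The longest is 14:00-17:30 at 210 minutes.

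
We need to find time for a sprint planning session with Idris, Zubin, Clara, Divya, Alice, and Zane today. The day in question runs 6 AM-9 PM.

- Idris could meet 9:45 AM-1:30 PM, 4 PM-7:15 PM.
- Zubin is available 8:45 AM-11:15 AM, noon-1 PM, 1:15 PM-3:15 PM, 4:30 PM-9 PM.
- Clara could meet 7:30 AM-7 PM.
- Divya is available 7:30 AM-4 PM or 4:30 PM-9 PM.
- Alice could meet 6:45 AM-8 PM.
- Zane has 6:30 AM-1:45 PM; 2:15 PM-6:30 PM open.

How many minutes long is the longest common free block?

120

Idris ∩ Zubin: 09:45-11:15, 12:00-13:00, 13:15-13:30, 16:30-19:15.
Idris ∩ Zubin ∩ Clara: 09:45-11:15, 12:00-13:00, 13:15-13:30, 16:30-19:00.
Idris ∩ Zubin ∩ Clara ∩ Divya: 09:45-11:15, 12:00-13:00, 13:15-13:30, 16:30-19:00.
Idris ∩ Zubin ∩ Clara ∩ Divya ∩ Alice: 09:45-11:15, 12:00-13:00, 13:15-13:30, 16:30-19:00.
Idris ∩ Zubin ∩ Clara ∩ Divya ∩ Alice ∩ Zane: 09:45-11:15, 12:00-13:00, 13:15-13:30, 16:30-18:30.
The longest is 16:30-18:30 at 120 minutes.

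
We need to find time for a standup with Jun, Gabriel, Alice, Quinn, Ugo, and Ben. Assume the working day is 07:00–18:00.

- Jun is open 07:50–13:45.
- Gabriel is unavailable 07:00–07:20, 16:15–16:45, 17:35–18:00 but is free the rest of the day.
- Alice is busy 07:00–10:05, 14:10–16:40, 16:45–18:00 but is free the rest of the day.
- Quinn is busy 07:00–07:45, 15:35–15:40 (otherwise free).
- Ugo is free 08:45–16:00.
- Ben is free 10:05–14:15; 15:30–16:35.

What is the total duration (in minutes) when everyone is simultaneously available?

220

Jun free: 07:50-13:45.
Gabriel free: 07:20-16:15, 16:45-17:35 (invert busy blocks within the working day).
Alice free: 10:05-14:10, 16:40-16:45 (invert busy blocks within the working day).
Quinn free: 07:45-15:35, 15:40-18:00 (invert busy blocks within the working day).
Ugo free: 08:45-16:00.
Ben free: 10:05-14:15, 15:30-16:35.
Jun ∩ Gabriel: 07:50-13:45.
Jun ∩ Gabriel ∩ Alice: 10:05-13:45.
Jun ∩ Gabriel ∩ Alice ∩ Quinn: 10:05-13:45.
Jun ∩ Gabriel ∩ Alice ∩ Quinn ∩ Ugo: 10:05-13:45.
Jun ∩ Gabriel ∩ Alice ∩ Quinn ∩ Ugo ∩ Ben: 10:05-13:45.
That's a single block of 220 minutes.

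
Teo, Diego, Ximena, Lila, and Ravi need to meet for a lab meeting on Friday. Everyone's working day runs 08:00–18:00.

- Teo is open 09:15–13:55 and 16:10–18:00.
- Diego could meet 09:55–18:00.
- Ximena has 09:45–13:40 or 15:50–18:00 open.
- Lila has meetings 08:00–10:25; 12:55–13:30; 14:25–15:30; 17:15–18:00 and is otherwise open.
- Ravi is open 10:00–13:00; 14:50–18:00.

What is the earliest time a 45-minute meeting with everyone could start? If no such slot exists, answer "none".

Teo free: 09:15-13:55, 16:10-18:00.
Diego free: 09:55-18:00.
Ximena free: 09:45-13:40, 15:50-18:00.
Lila free: 10:25-12:55, 13:30-14:25, 15:30-17:15 (invert busy blocks within the working day).
Ravi free: 10:00-13:00, 14:50-18:00.
Teo ∩ Diego: 09:55-13:55, 16:10-18:00.
Teo ∩ Diego ∩ Ximena: 09:55-13:40, 16:10-18:00.
Teo ∩ Diego ∩ Ximena ∩ Lila: 10:25-12:55, 13:30-13:40, 16:10-17:15.
Teo ∩ Diego ∩ Ximena ∩ Lila ∩ Ravi: 10:25-12:55, 16:10-17:15.
So the common availability across everyone is 10:25-12:55, 16:10-17:15.
The first common window of at least 45 minutes is 10:25-12:55, so the earliest start is 10:25.

10:25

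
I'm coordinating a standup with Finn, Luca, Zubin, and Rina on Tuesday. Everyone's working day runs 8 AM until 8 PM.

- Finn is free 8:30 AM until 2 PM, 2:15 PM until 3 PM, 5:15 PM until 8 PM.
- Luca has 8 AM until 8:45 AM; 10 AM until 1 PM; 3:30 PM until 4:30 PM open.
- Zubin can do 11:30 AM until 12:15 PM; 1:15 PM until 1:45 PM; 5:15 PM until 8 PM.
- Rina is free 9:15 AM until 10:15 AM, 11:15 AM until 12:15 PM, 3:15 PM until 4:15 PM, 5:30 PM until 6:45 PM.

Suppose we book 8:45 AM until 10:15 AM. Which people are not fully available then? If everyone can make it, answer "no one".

Luca, Rina, Zubin

Finn: free for 08:45-10:15. Luca: not fully free for 08:45-10:15. Zubin: not fully free for 08:45-10:15. Rina: not fully free for 08:45-10:15.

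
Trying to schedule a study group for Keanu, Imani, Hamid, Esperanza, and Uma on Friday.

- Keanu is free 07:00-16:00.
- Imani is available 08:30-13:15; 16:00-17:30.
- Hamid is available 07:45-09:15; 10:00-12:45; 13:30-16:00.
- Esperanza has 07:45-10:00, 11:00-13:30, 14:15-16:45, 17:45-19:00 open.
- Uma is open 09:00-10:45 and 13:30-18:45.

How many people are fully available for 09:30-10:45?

Keanu, Imani, and Uma can make the full 09:30-10:45 slot — that's 3.

3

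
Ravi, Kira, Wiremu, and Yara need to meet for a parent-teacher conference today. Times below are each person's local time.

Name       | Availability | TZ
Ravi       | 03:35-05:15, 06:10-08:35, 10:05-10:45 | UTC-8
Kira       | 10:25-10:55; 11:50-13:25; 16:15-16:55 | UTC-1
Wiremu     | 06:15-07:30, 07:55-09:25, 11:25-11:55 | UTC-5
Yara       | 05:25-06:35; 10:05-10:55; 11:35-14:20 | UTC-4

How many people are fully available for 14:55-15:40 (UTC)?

Ravi in UTC: 11:35-13:15, 14:10-16:35, 18:05-18:45 (add 8h to convert from UTC-8).
Kira in UTC: 11:25-11:55, 12:50-14:25, 17:15-17:55 (add 1h to convert from UTC-1).
Wiremu in UTC: 11:15-12:30, 12:55-14:25, 16:25-16:55 (add 5h to convert from UTC-5).
Yara in UTC: 09:25-10:35, 14:05-14:55, 15:35-18:20 (add 4h to convert from UTC-4).
Ravi can make the full 14:55-15:40 slot — that's 1.

1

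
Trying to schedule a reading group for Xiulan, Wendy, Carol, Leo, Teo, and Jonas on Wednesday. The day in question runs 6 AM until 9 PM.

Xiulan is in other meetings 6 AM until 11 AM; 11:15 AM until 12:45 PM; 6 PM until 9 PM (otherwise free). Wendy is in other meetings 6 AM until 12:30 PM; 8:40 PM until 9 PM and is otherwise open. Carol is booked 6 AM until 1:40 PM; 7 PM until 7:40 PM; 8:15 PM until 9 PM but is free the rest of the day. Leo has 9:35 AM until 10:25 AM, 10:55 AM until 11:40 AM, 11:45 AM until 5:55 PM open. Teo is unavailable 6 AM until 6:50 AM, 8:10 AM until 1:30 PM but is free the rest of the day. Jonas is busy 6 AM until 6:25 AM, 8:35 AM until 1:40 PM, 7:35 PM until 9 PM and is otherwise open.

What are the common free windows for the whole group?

13:40-17:55

Xiulan free: 11:00-11:15, 12:45-18:00 (invert busy blocks within the working day).
Wendy free: 12:30-20:40 (invert busy blocks within the working day).
Carol free: 13:40-19:00, 19:40-20:15 (invert busy blocks within the working day).
Leo free: 09:35-10:25, 10:55-11:40, 11:45-17:55.
Teo free: 06:50-08:10, 13:30-21:00 (invert busy blocks within the working day).
Jonas free: 06:25-08:35, 13:40-19:35 (invert busy blocks within the working day).
Xiulan ∩ Wendy: 12:45-18:00.
Xiulan ∩ Wendy ∩ Carol: 13:40-18:00.
Xiulan ∩ Wendy ∩ Carol ∩ Leo: 13:40-17:55.
Xiulan ∩ Wendy ∩ Carol ∩ Leo ∩ Teo: 13:40-17:55.
Xiulan ∩ Wendy ∩ Carol ∩ Leo ∩ Teo ∩ Jonas: 13:40-17:55.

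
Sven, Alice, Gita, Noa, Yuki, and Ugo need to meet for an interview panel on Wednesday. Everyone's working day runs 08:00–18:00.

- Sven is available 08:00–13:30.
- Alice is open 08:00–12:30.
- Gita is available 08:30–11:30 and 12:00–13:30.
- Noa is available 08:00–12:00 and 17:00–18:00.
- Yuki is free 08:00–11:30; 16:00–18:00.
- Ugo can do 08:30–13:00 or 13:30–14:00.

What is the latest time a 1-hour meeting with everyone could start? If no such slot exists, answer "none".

Sven ∩ Alice: 08:00-12:30.
Sven ∩ Alice ∩ Gita: 08:30-11:30, 12:00-12:30.
Sven ∩ Alice ∩ Gita ∩ Noa: 08:30-11:30.
Sven ∩ Alice ∩ Gita ∩ Noa ∩ Yuki: 08:30-11:30.
Sven ∩ Alice ∩ Gita ∩ Noa ∩ Yuki ∩ Ugo: 08:30-11:30.
Those are the intersection windows.
The last common window of at least 60 minutes is 08:30-11:30; a 60-minute meeting can start as late as 10:30 and still end by 11:30.

10:30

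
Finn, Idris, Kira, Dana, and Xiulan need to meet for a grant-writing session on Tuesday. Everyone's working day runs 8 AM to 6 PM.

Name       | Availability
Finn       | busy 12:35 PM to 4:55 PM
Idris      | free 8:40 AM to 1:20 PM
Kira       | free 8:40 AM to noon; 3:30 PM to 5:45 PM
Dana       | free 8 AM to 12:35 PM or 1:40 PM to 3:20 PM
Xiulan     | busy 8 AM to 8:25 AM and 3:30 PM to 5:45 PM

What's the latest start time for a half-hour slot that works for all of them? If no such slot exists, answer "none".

Finn free: 08:00-12:35, 16:55-18:00 (invert busy blocks within the working day).
Idris free: 08:40-13:20.
Kira free: 08:40-12:00, 15:30-17:45.
Dana free: 08:00-12:35, 13:40-15:20.
Xiulan free: 08:25-15:30, 17:45-18:00 (invert busy blocks within the working day).
Finn ∩ Idris: 08:40-12:35.
Finn ∩ Idris ∩ Kira: 08:40-12:00.
Finn ∩ Idris ∩ Kira ∩ Dana: 08:40-12:00.
Finn ∩ Idris ∩ Kira ∩ Dana ∩ Xiulan: 08:40-12:00.
Those are the intersection windows.
The last common window of at least 30 minutes is 08:40-12:00; a 30-minute meeting can start as late as 11:30 and still end by 12:00.

11:30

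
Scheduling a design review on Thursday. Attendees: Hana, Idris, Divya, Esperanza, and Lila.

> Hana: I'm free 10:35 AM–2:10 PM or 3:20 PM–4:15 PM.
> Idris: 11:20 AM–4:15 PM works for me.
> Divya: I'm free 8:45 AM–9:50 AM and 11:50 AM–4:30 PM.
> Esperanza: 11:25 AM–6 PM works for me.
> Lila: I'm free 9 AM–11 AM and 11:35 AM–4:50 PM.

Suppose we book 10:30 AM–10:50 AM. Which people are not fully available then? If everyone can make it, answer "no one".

Hana: not fully free for 10:30-10:50. Idris: not fully free for 10:30-10:50. Divya: not fully free for 10:30-10:50. Esperanza: not fully free for 10:30-10:50. Lila: free for 10:30-10:50.

Divya, Esperanza, Hana, Idris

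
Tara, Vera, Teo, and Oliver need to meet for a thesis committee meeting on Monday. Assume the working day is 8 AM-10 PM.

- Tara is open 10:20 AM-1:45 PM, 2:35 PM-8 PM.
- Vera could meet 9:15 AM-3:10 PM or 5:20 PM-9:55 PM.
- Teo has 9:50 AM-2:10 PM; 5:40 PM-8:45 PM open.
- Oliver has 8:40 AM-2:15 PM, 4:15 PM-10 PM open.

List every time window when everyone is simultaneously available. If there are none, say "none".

10:20-13:45, 17:40-20:00

Tara ∩ Vera: 10:20-13:45, 14:35-15:10, 17:20-20:00.
Tara ∩ Vera ∩ Teo: 10:20-13:45, 17:40-20:00.
Tara ∩ Vera ∩ Teo ∩ Oliver: 10:20-13:45, 17:40-20:00.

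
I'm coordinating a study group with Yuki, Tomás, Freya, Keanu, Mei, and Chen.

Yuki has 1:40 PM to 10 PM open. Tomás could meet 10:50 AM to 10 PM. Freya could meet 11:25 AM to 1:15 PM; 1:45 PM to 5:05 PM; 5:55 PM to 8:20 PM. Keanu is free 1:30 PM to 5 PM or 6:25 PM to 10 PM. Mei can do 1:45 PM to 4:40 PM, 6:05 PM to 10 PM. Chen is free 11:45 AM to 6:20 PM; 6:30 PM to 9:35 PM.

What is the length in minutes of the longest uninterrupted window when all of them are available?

Yuki ∩ Tomás: 13:40-22:00.
Yuki ∩ Tomás ∩ Freya: 13:45-17:05, 17:55-20:20.
Yuki ∩ Tomás ∩ Freya ∩ Keanu: 13:45-17:00, 18:25-20:20.
Yuki ∩ Tomás ∩ Freya ∩ Keanu ∩ Mei: 13:45-16:40, 18:25-20:20.
Yuki ∩ Tomás ∩ Freya ∩ Keanu ∩ Mei ∩ Chen: 13:45-16:40, 18:30-20:20.
The longest is 13:45-16:40 at 175 minutes.

175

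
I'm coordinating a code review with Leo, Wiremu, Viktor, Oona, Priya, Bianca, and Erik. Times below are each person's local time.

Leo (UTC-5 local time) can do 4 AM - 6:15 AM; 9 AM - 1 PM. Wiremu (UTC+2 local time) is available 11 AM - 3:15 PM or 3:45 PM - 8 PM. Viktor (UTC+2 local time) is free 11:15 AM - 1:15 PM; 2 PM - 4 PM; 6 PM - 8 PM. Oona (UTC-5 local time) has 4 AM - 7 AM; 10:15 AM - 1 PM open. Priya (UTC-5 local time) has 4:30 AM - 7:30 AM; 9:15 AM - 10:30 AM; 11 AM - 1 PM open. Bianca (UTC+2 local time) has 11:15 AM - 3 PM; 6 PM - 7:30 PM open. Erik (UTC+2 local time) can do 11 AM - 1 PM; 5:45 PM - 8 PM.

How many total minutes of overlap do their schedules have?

180

Leo in UTC: 09:00-11:15, 14:00-18:00 (add 5h to convert from UTC-5).
Wiremu in UTC: 09:00-13:15, 13:45-18:00 (subtract 2h to convert from UTC+2).
Viktor in UTC: 09:15-11:15, 12:00-14:00, 16:00-18:00 (subtract 2h to convert from UTC+2).
Oona in UTC: 09:00-12:00, 15:15-18:00 (add 5h to convert from UTC-5).
Priya in UTC: 09:30-12:30, 14:15-15:30, 16:00-18:00 (add 5h to convert from UTC-5).
Bianca in UTC: 09:15-13:00, 16:00-17:30 (subtract 2h to convert from UTC+2).
Erik in UTC: 09:00-11:00, 15:45-18:00 (subtract 2h to convert from UTC+2).
Leo ∩ Wiremu: 09:00-11:15, 14:00-18:00.
Leo ∩ Wiremu ∩ Viktor: 09:15-11:15, 16:00-18:00.
Leo ∩ Wiremu ∩ Viktor ∩ Oona: 09:15-11:15, 16:00-18:00.
Leo ∩ Wiremu ∩ Viktor ∩ Oona ∩ Priya: 09:30-11:15, 16:00-18:00.
Leo ∩ Wiremu ∩ Viktor ∩ Oona ∩ Priya ∩ Bianca: 09:30-11:15, 16:00-17:30.
Leo ∩ Wiremu ∩ Viktor ∩ Oona ∩ Priya ∩ Bianca ∩ Erik: 09:30-11:00, 16:00-17:30.
So the common availability across everyone is 09:30-11:00, 16:00-17:30.
Summing the common windows: 90 + 90 = 180 minutes.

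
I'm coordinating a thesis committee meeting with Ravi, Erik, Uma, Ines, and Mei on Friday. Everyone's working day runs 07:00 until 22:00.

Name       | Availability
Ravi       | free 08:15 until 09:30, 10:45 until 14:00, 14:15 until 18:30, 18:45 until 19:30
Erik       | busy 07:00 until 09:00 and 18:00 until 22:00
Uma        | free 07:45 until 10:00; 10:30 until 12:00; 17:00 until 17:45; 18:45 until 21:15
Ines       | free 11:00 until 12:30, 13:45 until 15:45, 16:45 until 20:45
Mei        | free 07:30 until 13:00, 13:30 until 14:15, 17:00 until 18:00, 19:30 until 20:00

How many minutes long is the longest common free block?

60

Ravi free: 08:15-09:30, 10:45-14:00, 14:15-18:30, 18:45-19:30.
Erik free: 09:00-18:00 (invert busy blocks within the working day).
Uma free: 07:45-10:00, 10:30-12:00, 17:00-17:45, 18:45-21:15.
Ines free: 11:00-12:30, 13:45-15:45, 16:45-20:45.
Mei free: 07:30-13:00, 13:30-14:15, 17:00-18:00, 19:30-20:00.
Ravi ∩ Erik: 09:00-09:30, 10:45-14:00, 14:15-18:00.
Ravi ∩ Erik ∩ Uma: 09:00-09:30, 10:45-12:00, 17:00-17:45.
Ravi ∩ Erik ∩ Uma ∩ Ines: 11:00-12:00, 17:00-17:45.
Ravi ∩ Erik ∩ Uma ∩ Ines ∩ Mei: 11:00-12:00, 17:00-17:45.
The longest is 11:00-12:00 at 60 minutes.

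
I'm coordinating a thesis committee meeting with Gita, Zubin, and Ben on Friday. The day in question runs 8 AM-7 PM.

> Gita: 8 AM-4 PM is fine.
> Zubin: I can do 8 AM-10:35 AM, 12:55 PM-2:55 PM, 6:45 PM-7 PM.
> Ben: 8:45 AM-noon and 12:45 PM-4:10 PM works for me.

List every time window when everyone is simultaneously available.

Gita ∩ Zubin: 08:00-10:35, 12:55-14:55.
Gita ∩ Zubin ∩ Ben: 08:45-10:35, 12:55-14:55.
Those are the intersection windows.

08:45-10:35, 12:55-14:55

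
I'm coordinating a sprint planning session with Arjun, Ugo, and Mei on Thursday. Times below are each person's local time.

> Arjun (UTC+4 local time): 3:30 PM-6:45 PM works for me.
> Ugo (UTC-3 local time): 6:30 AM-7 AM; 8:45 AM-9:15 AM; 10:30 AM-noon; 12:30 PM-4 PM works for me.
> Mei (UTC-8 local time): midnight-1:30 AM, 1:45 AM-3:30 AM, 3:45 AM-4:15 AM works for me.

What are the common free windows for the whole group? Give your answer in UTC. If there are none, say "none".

11:45-12:15

Arjun in UTC: 11:30-14:45 (subtract 4h to convert from UTC+4).
Ugo in UTC: 09:30-10:00, 11:45-12:15, 13:30-15:00, 15:30-19:00 (add 3h to convert from UTC-3).
Mei in UTC: 08:00-09:30, 09:45-11:30, 11:45-12:15 (add 8h to convert from UTC-8).
Arjun ∩ Ugo: 11:45-12:15, 13:30-14:45.
Arjun ∩ Ugo ∩ Mei: 11:45-12:15.
Those are the intersection windows.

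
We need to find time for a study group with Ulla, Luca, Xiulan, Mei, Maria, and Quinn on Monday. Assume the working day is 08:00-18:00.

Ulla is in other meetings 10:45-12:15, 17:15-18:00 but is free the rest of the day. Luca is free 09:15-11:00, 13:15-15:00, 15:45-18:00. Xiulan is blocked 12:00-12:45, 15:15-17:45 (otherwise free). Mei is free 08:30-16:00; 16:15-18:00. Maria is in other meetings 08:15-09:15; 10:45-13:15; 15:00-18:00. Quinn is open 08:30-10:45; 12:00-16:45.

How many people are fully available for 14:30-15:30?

Ulla free: 08:00-10:45, 12:15-17:15 (invert busy blocks within the working day).
Luca free: 09:15-11:00, 13:15-15:00, 15:45-18:00.
Xiulan free: 08:00-12:00, 12:45-15:15, 17:45-18:00 (invert busy blocks within the working day).
Mei free: 08:30-16:00, 16:15-18:00.
Maria free: 08:00-08:15, 09:15-10:45, 13:15-15:00 (invert busy blocks within the working day).
Quinn free: 08:30-10:45, 12:00-16:45.
Ulla, Mei, and Quinn can make the full 14:30-15:30 slot — that's 3.

3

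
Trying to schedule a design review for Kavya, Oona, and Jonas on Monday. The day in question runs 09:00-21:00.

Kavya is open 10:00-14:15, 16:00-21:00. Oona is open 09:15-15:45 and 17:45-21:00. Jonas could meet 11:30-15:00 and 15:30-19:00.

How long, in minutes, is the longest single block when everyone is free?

165

Kavya ∩ Oona: 10:00-14:15, 17:45-21:00.
Kavya ∩ Oona ∩ Jonas: 11:30-14:15, 17:45-19:00.
The longest is 11:30-14:15 at 165 minutes.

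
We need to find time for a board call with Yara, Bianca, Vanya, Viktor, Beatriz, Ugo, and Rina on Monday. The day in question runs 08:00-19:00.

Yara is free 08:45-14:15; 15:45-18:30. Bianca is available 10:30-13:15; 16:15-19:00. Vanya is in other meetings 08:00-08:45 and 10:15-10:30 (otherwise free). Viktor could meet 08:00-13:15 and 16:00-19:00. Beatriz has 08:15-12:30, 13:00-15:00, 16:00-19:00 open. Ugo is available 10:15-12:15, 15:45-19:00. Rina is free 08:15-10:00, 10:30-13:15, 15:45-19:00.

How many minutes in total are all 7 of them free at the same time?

Yara free: 08:45-14:15, 15:45-18:30.
Bianca free: 10:30-13:15, 16:15-19:00.
Vanya free: 08:45-10:15, 10:30-19:00 (invert busy blocks within the working day).
Viktor free: 08:00-13:15, 16:00-19:00.
Beatriz free: 08:15-12:30, 13:00-15:00, 16:00-19:00.
Ugo free: 10:15-12:15, 15:45-19:00.
Rina free: 08:15-10:00, 10:30-13:15, 15:45-19:00.
Yara ∩ Bianca: 10:30-13:15, 16:15-18:30.
Yara ∩ Bianca ∩ Vanya: 10:30-13:15, 16:15-18:30.
Yara ∩ Bianca ∩ Vanya ∩ Viktor: 10:30-13:15, 16:15-18:30.
Yara ∩ Bianca ∩ Vanya ∩ Viktor ∩ Beatriz: 10:30-12:30, 13:00-13:15, 16:15-18:30.
Yara ∩ Bianca ∩ Vanya ∩ Viktor ∩ Beatriz ∩ Ugo: 10:30-12:15, 16:15-18:30.
Yara ∩ Bianca ∩ Vanya ∩ Viktor ∩ Beatriz ∩ Ugo ∩ Rina: 10:30-12:15, 16:15-18:30.
So the common availability across everyone is 10:30-12:15, 16:15-18:30.
Summing the common windows: 105 + 135 = 240 minutes.

240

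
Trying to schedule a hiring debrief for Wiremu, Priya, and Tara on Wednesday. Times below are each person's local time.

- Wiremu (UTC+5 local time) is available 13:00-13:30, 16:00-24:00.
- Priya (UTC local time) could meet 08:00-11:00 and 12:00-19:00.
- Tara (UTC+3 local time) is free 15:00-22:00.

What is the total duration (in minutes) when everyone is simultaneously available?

Wiremu in UTC: 08:00-08:30, 11:00-19:00 (subtract 5h to convert from UTC+5).
Priya in UTC: 08:00-11:00, 12:00-19:00.
Tara in UTC: 12:00-19:00 (subtract 3h to convert from UTC+3).
Wiremu ∩ Priya: 08:00-08:30, 12:00-19:00.
Wiremu ∩ Priya ∩ Tara: 12:00-19:00.
That's a single block of 420 minutes.

420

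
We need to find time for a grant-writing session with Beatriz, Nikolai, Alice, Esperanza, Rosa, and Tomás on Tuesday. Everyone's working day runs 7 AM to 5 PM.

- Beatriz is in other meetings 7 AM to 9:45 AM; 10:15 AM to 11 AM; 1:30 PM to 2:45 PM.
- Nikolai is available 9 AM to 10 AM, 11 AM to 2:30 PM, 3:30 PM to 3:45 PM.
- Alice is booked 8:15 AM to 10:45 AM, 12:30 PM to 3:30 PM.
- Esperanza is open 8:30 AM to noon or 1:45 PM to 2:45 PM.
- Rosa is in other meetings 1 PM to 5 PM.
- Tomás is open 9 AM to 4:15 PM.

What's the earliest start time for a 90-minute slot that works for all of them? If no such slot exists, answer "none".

Beatriz free: 09:45-10:15, 11:00-13:30, 14:45-17:00 (invert busy blocks within the working day).
Nikolai free: 09:00-10:00, 11:00-14:30, 15:30-15:45.
Alice free: 07:00-08:15, 10:45-12:30, 15:30-17:00 (invert busy blocks within the working day).
Esperanza free: 08:30-12:00, 13:45-14:45.
Rosa free: 07:00-13:00 (invert busy blocks within the working day).
Tomás free: 09:00-16:15.
Beatriz ∩ Nikolai: 09:45-10:00, 11:00-13:30, 15:30-15:45.
Beatriz ∩ Nikolai ∩ Alice: 11:00-12:30, 15:30-15:45.
Beatriz ∩ Nikolai ∩ Alice ∩ Esperanza: 11:00-12:00.
Beatriz ∩ Nikolai ∩ Alice ∩ Esperanza ∩ Rosa: 11:00-12:00.
Beatriz ∩ Nikolai ∩ Alice ∩ Esperanza ∩ Rosa ∩ Tomás: 11:00-12:00.
No common window is at least 90 minutes long.

none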